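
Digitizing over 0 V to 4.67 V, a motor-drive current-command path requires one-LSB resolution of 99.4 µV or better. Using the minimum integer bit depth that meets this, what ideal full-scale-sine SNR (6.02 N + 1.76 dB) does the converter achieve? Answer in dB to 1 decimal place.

V_FS = 4.67 V.
4.67 V / 99.4 µV = 46980. Since 2^15 = 32768 and 2^16 = 65536, N = 16.
SNR = 6.02 × 16 + 1.76 = 98.08 dB.

98.1 dB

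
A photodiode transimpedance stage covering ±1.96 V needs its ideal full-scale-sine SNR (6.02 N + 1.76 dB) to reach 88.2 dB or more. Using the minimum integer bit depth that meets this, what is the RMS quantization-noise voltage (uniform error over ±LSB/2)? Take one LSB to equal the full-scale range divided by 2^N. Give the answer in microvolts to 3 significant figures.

Span: 1.96 V − (-1.96 V) = 3.92 V.
N ≥ (88.2 − 1.76)/6.02 = 14.359 → N_min = 15.
One LSB is 3.92 V / 32768 = 119.63 µV.
σ_q = LSB/√12 = 119.63 µV/3.4641 = 34.5 µV.

34.5 µV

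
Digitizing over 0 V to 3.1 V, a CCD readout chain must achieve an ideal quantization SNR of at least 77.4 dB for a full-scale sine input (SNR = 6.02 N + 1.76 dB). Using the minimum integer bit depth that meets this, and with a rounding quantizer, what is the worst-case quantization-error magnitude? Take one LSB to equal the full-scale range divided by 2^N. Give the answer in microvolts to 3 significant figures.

V_FS = 3.1 V.
N ≥ (77.4 − 1.76)/6.02 = 12.565 → N_min = 13.
LSB = 3.1 V / 2^13 = 378.42 µV.
Half an LSB is 189 µV.

189 µV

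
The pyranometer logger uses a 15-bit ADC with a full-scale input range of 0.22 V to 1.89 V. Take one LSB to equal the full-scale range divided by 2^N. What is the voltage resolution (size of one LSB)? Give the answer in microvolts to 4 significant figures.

Full-scale range = 1.89 V − (0.22 V) = 1.67 V.
Number of codes = 2^15 = 32768.
One LSB is 1.67 V / 32768 = 50.96 µV.

50.96 µV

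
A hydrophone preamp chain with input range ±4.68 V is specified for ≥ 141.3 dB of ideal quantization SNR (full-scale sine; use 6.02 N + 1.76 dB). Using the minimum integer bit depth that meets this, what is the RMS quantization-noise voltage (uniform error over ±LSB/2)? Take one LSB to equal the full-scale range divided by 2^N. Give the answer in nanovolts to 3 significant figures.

161 nV

Span: 4.68 V − (-4.68 V) = 9.36 V.
N ≥ (141.3 − 1.76)/6.02 = 23.179 → N_min = 24.
One LSB is 9.36 V / 16777216 = 0.55790 µV.
σ_q = LSB/√12 = 0.55790 µV/3.4641 = 161 nV.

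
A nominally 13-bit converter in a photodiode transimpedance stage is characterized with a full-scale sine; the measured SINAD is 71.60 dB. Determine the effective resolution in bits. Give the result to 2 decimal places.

11.60 bits

Inverting SNR = 6.02 N + 1.76: N_eff = (71.60 − 1.76)/6.02 = 11.6013.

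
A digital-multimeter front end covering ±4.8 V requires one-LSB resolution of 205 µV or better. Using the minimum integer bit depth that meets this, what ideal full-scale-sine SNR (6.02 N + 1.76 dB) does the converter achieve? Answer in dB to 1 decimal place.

Span: 4.8 V − (-4.8 V) = 9.6 V.
Need 2^N ≥ 9.6 V / 205 µV = 46830 → N_min = 16.
6.02(16) + 1.76 = 98.08 dB.

98.1 dB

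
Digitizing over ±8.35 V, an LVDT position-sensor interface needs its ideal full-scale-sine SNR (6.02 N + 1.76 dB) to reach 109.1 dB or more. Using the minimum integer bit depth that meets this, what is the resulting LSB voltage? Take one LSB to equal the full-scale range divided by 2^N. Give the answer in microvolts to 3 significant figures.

Full-scale range = 8.35 V − (-8.35 V) = 16.7 V.
6.02 N + 1.76 ≥ 109.1 gives N ≥ 17.831, so the minimum integer is 18.
LSB = 16.7 V ÷ 2^18 = 16.7/262144 V = 63.7 µV.

63.7 µV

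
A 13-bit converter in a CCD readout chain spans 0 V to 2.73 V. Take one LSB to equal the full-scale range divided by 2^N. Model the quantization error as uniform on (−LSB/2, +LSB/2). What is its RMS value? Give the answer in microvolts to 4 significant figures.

V_FS = 2.73 V.
Step size = 2.73/8192 V = 333.252 µV.
RMS of a uniform error over width LSB is LSB/√12 = 96.20 µV.

96.20 µV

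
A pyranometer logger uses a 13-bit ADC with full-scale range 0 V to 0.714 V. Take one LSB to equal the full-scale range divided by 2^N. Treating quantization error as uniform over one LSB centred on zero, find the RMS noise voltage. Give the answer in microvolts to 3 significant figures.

Span = 0.714 V.
One LSB is 0.714 V / 8192 = 87.158 µV.
For a uniform distribution on [−LSB/2, +LSB/2], V_rms = LSB/√12 = 87.158 µV/3.4641 = 25.2 µV.

25.2 µV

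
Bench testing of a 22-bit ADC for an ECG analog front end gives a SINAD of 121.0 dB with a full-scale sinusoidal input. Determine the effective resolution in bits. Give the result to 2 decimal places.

19.81 bits

(121.0 − 1.76) / 6.02 = 119.24/6.02 = 19.8073 effective bits.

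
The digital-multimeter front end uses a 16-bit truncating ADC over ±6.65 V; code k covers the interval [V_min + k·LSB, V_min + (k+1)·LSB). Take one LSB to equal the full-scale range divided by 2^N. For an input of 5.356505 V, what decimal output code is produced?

The full-scale span is 6.65 − (-6.65) = 13.3 V. LSB = 13.3 V / 2^16 ≈ 202.9 µV.
(V_in − V_min) × 2^16/range = (5.356505 − (-6.65)) × 65536/13.3 = 59162.279.
Floor → code = 59162.

59162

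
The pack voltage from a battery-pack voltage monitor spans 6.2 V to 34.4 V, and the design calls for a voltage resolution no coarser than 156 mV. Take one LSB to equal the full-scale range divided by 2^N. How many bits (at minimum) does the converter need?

Span: 34.4 V − (6.2 V) = 28.2 V.
Need 2^N ≥ 28.2 V / 156 mV = 180.8 → N_min = 8.

8 bits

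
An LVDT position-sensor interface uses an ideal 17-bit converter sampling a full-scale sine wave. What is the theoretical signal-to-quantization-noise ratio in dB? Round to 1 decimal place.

Ideal quantization SNR: 6.02 × 17 + 1.76 dB = 104.1 dB.

104.1 dB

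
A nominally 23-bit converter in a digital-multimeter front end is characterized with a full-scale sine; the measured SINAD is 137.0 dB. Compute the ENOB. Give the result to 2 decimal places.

22.47 bits

ENOB = (137.0 − 1.76)/6.02 = 22.4651 bits.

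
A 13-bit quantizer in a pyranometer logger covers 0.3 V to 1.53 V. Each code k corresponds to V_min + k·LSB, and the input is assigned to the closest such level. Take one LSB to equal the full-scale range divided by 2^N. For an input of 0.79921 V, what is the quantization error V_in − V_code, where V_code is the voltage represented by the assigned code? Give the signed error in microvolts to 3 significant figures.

The full-scale span is 1.53 − (0.3) = 1.23 V. LSB = 1.23 V / 2^13 ≈ 150.1 µV.
(0.79921 − (0.3)) / LSB = 0.49921 × 8192/1.23 = 3324.8198. Nearest integer: k = 3325.
Reconstructed level: 0.3 + 3325 × 1.23/8192 V = 0.7992370605 V.
e = 0.79921 − (0.7992370605) = −27.1 µV.

−27.1 µV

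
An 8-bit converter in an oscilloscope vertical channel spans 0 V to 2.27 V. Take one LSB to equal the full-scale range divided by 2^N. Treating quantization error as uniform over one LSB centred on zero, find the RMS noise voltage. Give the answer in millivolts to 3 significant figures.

2.56 mV

Span = 2.27 V.
LSB = 2.27 V ÷ 2^8 = 2.27/256 V = 8.8672 mV.
σ_q = LSB/√12 = 8.8672 mV/3.4641 = 2.56 mV.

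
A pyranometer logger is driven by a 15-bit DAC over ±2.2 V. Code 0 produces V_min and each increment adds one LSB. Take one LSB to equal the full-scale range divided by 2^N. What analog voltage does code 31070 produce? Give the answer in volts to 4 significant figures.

Full-scale range = 2.2 V − (-2.2 V) = 4.4 V. LSB = 4.4 V / 2^15.
V_out = -2.2 + 31070 × (4.4/32768) V
      = -2.2 V + 4.17200 V = 1.97200 V.

1.972 V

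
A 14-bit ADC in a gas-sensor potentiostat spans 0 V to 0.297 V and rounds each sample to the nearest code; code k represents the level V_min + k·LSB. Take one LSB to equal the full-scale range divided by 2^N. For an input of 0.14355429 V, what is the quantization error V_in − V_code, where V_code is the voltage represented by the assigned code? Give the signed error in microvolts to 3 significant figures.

+3.08 µV

Range is 0.297 V. LSB = 0.297 V / 2^14 ≈ 18.13 µV.
(0.14355429 − (0)) / LSB = 0.14355429 × 16384/0.297 = 7919.1700. Nearest integer: k = 7919.
V_code = V_min + k × range/2^14 = 0 + 7919 × 0.297/16384 = 0.14355120850 V.
V_in − V_code = 0.14355429 − (0.14355120850) = +3.08 µV.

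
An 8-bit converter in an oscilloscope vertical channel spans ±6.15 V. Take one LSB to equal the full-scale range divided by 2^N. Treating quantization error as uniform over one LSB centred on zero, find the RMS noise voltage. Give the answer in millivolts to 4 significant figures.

The full-scale span is 6.15 − (-6.15) = 12.3 V.
One LSB is 12.3 V / 256 = 48.0469 mV.
V_rms = LSB/√12 = 48.0469 mV / √12 = 13.87 mV.

13.87 mV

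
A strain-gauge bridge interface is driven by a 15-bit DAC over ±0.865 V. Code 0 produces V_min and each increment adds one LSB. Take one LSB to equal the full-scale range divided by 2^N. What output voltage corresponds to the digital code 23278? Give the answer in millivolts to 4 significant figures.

The full-scale span is 0.865 − (-0.865) = 1.73 V. LSB = 1.73 V / 2^15.
Output = V_min + (23278/32768) × range = -0.865 + 0.710388 × 1.73 V
      = -0.865 V + 1.22897 V = 0.363972 V.

364.0 mV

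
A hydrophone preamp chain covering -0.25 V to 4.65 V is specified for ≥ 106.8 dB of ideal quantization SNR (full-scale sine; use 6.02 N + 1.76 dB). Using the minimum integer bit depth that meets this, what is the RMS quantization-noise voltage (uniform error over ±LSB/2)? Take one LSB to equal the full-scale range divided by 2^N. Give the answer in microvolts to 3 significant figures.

Range = 4.65 − (-0.25) = 4.9 V.
6.02 N + 1.76 ≥ 106.8 gives N ≥ 17.449, so the minimum integer is 18.
One LSB is 4.9 V / 262144 = 18.692 µV.
V_rms = LSB/√12 = 5.40 µV.

5.40 µV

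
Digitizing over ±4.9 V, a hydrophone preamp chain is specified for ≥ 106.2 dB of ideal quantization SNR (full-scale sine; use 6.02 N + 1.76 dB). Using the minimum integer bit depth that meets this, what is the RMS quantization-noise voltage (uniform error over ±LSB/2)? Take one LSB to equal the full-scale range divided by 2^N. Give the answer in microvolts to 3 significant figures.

10.8 µV

Span: 4.9 V − (-4.9 V) = 9.8 V.
6.02 N + 1.76 ≥ 106.2 gives N ≥ 17.349, so the minimum integer is 18.
Step size = 9.8/262144 V = 37.384 µV.
V_rms = LSB/√12 = 10.8 µV.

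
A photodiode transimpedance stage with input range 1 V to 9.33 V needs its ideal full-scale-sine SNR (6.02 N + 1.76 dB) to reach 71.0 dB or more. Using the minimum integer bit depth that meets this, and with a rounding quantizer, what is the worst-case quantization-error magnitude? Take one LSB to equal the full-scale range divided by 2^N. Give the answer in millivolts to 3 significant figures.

The full-scale span is 9.33 − (1) = 8.33 V.
Solving 6.02 N ≥ 71.0 − 1.76: N ≥ 11.502. Round up → N = 12.
Step size = 8.33/4096 V = 2.0337 mV.
Max error for round-to-nearest is LSB/2 = 1.02 mV.

1.02 mV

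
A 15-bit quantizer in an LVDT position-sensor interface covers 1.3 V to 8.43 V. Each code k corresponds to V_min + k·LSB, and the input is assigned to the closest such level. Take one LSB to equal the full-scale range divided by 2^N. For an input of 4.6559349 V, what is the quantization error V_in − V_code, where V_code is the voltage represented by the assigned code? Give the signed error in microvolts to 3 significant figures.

The full-scale span is 8.43 − (1.3) = 7.13 V. LSB = 7.13 V / 2^15 ≈ 217.6 µV.
Position in LSBs: (4.6559349 − (1.3)) × 32768/7.13 = 15423.1802; rounding gives k = 15423.
Reconstructed level: 1.3 + 15423 × 7.13/32768 V = 4.6558956909 V.
V_in − V_code = 4.6559349 − (4.6558956909) = +39.2 µV.

+39.2 µV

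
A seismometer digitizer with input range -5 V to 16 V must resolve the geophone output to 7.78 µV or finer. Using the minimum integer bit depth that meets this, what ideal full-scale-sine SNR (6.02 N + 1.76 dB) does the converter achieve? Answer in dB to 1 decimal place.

Range = 16 − (-5) = 21 V.
Need 2^N ≥ 21 V / 7.78 µV = 2.699e6 → N_min = 22.
SNR = 6.02 × 22 + 1.76 = 134.20 dB.

134.2 dB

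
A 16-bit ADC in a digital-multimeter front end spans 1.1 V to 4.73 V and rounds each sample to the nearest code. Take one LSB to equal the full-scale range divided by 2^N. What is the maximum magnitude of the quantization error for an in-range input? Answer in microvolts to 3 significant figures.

27.7 µV

Full-scale range = 4.73 V − (1.1 V) = 3.63 V.
LSB = 3.63 V / 2^16 = 55.389 µV.
A rounding quantizer has |error| ≤ LSB/2 = 27.7 µV.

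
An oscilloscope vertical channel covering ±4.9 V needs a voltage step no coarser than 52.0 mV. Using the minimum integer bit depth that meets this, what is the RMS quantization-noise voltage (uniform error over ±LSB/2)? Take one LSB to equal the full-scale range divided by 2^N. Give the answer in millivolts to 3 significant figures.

11.1 mV

Range = 4.9 − (-4.9) = 9.8 V.
9.8 V / 52.0 mV = 188.5. Since 2^7 = 128 and 2^8 = 256, N = 8.
LSB = 9.8 V / 2^8 = 38.281 mV.
RMS noise = LSB/√12 = 11.1 mV.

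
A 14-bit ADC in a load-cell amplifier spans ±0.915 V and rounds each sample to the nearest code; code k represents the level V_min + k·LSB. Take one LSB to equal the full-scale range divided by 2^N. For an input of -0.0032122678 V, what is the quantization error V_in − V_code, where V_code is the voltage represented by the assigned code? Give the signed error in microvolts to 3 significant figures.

+26.9 µV

Range = 0.915 − (-0.915) = 1.83 V. LSB = 1.83 V / 2^14 ≈ 111.7 µV.
(V_in − V_min)/LSB = (-0.0032122678 − (-0.915)) × 16384/1.83 = 8163.2405 → nearest code k = 8163.
Reconstructed level: -0.915 + 8163 × 1.83/16384 V = -0.0032391357422 V.
e = -0.0032122678 − (-0.0032391357422) = +26.9 µV.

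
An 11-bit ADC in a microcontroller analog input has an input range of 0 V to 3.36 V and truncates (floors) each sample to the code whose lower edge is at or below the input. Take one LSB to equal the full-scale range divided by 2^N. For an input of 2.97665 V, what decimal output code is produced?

1814

V_FS = 3.36 V. LSB = 3.36 V / 2^11 ≈ 1.641 mV.
code = ⌊(V_in − V_min)/LSB⌋ = ⌊(V_in − V_min) × 2^11 / range⌋
     = ⌊(2.97665 − (0)) × 2048 / 3.36⌋ = ⌊2.97665 × 2048/3.36⌋
     = ⌊1814.339⌋ = 1814.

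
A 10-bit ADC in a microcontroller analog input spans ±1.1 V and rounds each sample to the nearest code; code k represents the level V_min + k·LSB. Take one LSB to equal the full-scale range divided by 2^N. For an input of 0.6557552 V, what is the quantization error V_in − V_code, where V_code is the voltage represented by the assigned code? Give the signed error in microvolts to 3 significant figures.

+482 µV

The full-scale span is 1.1 − (-1.1) = 2.2 V. LSB = 2.2 V / 2^10 ≈ 2.148 mV.
Position in LSBs: (0.6557552 − (-1.1)) × 1024/2.2 = 817.2242; rounding gives k = 817.
V_code = -1.1 + (817/1024) × 2.2 = 0.6552734375 V.
Error = V_in − V_code = 0.6557552 − (0.6552734375) = +482 µV.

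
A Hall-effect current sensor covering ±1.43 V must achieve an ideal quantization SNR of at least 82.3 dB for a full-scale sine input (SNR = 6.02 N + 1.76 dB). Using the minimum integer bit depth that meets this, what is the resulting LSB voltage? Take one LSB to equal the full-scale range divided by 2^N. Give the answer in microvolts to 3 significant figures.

175 µV

Full-scale range = 1.43 V − (-1.43 V) = 2.86 V.
Solving 6.02 N ≥ 82.3 − 1.76: N ≥ 13.379. Round up → N = 14.
Step size = 2.86/16384 V = 175 µV.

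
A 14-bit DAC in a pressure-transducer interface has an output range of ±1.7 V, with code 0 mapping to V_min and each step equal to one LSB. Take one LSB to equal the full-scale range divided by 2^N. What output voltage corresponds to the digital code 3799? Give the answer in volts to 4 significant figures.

-0.9116 V

Range = 1.7 − (-1.7) = 3.4 V. LSB = 3.4 V / 2^14.
Output = V_min + (3799/16384) × range = -1.7 + 0.231873 × 3.4 V
      = -1.7 V + 0.788367 V = -0.911633 V.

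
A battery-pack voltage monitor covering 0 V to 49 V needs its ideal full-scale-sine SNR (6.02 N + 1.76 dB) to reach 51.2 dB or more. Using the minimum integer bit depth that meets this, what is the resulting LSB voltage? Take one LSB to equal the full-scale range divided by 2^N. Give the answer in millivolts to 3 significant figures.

95.7 mV

Span = 49 V.
Solving 6.02 N ≥ 51.2 − 1.76: N ≥ 8.213. Round up → N = 9.
LSB = 49 V / 2^9 = 95.7 mV.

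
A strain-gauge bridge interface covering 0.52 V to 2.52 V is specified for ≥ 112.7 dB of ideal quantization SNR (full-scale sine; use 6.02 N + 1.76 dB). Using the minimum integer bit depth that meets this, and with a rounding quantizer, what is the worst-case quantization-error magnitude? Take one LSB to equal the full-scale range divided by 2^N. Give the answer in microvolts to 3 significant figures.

1.91 µV

Full-scale range = 2.52 V − (0.52 V) = 2 V.
Solving 6.02 N ≥ 112.7 − 1.76: N ≥ 18.429. Round up → N = 19.
One LSB is 2 V / 524288 = 3.8147 µV.
Max error for round-to-nearest is LSB/2 = 1.91 µV.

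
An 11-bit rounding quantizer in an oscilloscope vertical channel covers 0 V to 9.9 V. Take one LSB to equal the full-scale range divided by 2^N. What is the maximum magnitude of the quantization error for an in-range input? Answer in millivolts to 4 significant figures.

2.417 mV

Range is 9.9 V.
LSB = 9.9 V / 2^11 = 4.83398 mV.
|e|_max = LSB/2 = 2.417 mV.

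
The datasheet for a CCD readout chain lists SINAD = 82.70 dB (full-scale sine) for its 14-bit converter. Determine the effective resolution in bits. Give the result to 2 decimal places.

13.45 bits

ENOB = (SINAD − 1.76) / 6.02 = (82.70 − 1.76) / 6.02 = 80.94 / 6.02 = 13.4452.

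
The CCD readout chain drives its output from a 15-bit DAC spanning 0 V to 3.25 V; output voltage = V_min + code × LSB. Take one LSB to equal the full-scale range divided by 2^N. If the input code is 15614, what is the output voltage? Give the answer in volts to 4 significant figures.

1.549 V

Range is 3.25 V. LSB = 3.25 V / 2^15.
V_out = V_min + code × LSB = 0 V + 15614 × 3.25 V / 32768
      = 0 + 1.54863 = 1.54863 V.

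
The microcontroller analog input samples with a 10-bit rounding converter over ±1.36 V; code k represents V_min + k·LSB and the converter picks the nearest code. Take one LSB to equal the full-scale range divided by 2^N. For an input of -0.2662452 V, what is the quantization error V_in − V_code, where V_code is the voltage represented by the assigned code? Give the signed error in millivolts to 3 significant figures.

−0.620 mV

Full-scale range = 1.36 V − (-1.36 V) = 2.72 V. LSB = 2.72 V / 2^10 ≈ 2.656 mV.
(-0.2662452 − (-1.36)) / LSB = 1.0937548 × 1024/2.72 = 411.7665. Nearest integer: k = 412.
V_code = -1.36 + (412/1024) × 2.72 = -0.2656250000 V.
Error = V_in − V_code = -0.2662452 − (-0.2656250000) = −0.620 mV.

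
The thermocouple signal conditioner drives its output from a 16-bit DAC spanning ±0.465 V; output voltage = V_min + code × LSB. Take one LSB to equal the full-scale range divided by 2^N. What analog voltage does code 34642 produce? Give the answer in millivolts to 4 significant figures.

The full-scale span is 0.465 − (-0.465) = 0.93 V. LSB = 0.93 V / 2^16.
V_out = -0.465 + 34642 × (0.93/65536) V
      = -0.465 V + 0.491593 V = 0.0265933 V.

26.59 mV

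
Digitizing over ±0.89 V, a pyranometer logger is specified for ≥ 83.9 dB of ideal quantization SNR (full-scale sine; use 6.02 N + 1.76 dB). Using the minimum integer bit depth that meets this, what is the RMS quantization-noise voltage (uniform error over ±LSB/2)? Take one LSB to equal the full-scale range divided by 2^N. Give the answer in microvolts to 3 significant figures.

Range = 0.89 − (-0.89) = 1.78 V.
N ≥ (83.9 − 1.76)/6.02 = 13.645 → N_min = 14.
Step size = 1.78/16384 V = 108.64 µV.
σ_q = LSB/√12 = 108.64 µV/3.4641 = 31.4 µV.

31.4 µV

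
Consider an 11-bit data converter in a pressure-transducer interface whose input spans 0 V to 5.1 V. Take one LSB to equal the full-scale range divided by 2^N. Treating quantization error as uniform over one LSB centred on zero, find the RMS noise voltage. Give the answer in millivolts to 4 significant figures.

0.7189 mV

Range is 5.1 V.
Step size = 5.1/2048 V = 2.49023 mV.
RMS of a uniform error over width LSB is LSB/√12 = 0.7189 mV.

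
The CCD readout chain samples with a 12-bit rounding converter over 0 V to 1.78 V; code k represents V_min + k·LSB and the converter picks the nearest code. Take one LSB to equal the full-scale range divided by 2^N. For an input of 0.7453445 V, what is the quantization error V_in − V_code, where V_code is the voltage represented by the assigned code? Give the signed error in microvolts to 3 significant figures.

Full-scale range = 1.78 V. LSB = 1.78 V / 2^12 ≈ 434.6 µV.
Position in LSBs: (0.7453445 − (0)) × 4096/1.78 = 1715.1298; rounding gives k = 1715.
V_code = V_min + k × range/2^12 = 0 + 1715 × 1.78/4096 = 0.7452880859 V.
Error = V_in − V_code = 0.7453445 − (0.7452880859) = +56.4 µV.

+56.4 µV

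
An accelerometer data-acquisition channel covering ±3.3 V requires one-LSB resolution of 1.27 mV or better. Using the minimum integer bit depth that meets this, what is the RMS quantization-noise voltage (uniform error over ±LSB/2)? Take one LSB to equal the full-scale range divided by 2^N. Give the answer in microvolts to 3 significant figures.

Range = 3.3 − (-3.3) = 6.6 V.
6.6 V / 1.27 mV = 5197. Since 2^12 = 4096 and 2^13 = 8192, N = 13.
Step size = 6.6/8192 V = 0.80566 mV.
σ_q = LSB/√12 = 0.80566 mV/3.4641 = 233 µV.

233 µV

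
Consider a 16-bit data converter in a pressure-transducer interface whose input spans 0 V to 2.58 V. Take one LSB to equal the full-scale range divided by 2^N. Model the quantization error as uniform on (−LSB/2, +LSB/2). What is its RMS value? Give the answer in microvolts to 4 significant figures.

11.36 µV

V_FS = 2.58 V.
One LSB is 2.58 V / 65536 = 39.3677 µV.
σ_q = LSB/√12 = 39.3677 µV/3.4641 = 11.36 µV.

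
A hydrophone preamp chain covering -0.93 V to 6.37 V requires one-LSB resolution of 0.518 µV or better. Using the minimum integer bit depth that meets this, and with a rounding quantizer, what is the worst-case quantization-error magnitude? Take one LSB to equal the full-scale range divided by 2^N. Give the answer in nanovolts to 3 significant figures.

The full-scale span is 6.37 − (-0.93) = 7.3 V.
Need 2^N ≥ 7.3 V / 0.518 µV = 1.409e7 → N_min = 24.
LSB = 7.3 V / 2^24 = 435.11 nV.
|e|_max = LSB/2 = 218 nV.

218 nV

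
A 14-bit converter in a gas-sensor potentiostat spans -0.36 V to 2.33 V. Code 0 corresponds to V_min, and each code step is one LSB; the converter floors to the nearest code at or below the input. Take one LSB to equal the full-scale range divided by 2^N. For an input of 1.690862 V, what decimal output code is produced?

Span: 2.33 V − (-0.36 V) = 2.69 V. LSB = 2.69 V / 2^14 ≈ 164.2 µV.
code = ⌊(V_in − V_min)/LSB⌋ = ⌊(V_in − V_min) × 2^14 / range⌋
     = ⌊(1.690862 − (-0.36)) × 16384 / 2.69⌋ = ⌊2.050862 × 16384/2.69⌋
     = ⌊12491.198⌋ = 12491.

12491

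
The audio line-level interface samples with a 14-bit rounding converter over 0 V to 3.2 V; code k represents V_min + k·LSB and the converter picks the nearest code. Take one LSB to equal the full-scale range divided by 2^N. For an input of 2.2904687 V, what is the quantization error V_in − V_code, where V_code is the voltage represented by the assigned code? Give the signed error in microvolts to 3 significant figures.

+39.0 µV

Range is 3.2 V. LSB = 3.2 V / 2^14 ≈ 195.3 µV.
(2.2904687 − (0)) / LSB = 2.2904687 × 16384/3.2 = 11727.1997. Nearest integer: k = 11727.
V_code = V_min + k × range/2^14 = 0 + 11727 × 3.2/16384 = 2.2904296875 V.
V_in − V_code = 2.2904687 − (2.2904296875) = +39.0 µV.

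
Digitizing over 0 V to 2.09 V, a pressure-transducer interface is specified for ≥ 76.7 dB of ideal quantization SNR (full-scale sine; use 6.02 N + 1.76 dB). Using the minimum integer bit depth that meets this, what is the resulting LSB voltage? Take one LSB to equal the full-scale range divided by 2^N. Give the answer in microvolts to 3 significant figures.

255 µV

V_FS = 2.09 V.
Solving 6.02 N ≥ 76.7 − 1.76: N ≥ 12.449. Round up → N = 13.
LSB = 2.09 V ÷ 2^13 = 2.09/8192 V = 255 µV.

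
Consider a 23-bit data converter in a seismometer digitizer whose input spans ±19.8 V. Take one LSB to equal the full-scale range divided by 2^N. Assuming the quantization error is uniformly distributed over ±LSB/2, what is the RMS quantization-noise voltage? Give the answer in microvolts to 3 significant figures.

Span: 19.8 V − (-19.8 V) = 39.6 V.
LSB = 39.6 V / 2^23 = 4.7207 µV.
σ_q = LSB/√12 = 4.7207 µV/3.4641 = 1.36 µV.

1.36 µV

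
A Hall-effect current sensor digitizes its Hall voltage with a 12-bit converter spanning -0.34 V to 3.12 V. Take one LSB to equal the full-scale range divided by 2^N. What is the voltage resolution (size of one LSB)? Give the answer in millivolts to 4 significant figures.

0.8447 mV

Full-scale range = 3.12 V − (-0.34 V) = 3.46 V.
2^12 = 4096 levels.
Step size = 3.46/4096 V = 0.8447 mV.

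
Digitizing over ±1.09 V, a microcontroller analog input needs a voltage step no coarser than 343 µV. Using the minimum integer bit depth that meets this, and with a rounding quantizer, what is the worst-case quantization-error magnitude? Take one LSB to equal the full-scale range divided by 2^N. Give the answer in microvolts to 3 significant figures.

Span: 1.09 V − (-1.09 V) = 2.18 V.
Levels needed ≥ 2.18/343 µV = 6356. 2^13 = 8192 suffices, so N_min = 13.
One LSB is 2.18 V / 8192 = 266.11 µV.
Max error for round-to-nearest is LSB/2 = 133 µV.

133 µV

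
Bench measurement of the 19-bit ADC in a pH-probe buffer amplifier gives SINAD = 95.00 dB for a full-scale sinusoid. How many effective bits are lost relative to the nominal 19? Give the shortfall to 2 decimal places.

3.51 bits

ENOB = (SINAD − 1.76)/6.02 = (95.00 − 1.76)/6.02 = 15.4884 bits.
Shortfall = 19 − 15.4884 = 3.5116 bits.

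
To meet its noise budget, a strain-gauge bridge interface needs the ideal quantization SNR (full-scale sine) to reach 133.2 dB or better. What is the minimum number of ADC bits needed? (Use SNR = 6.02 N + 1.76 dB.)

22 bits

Solving 6.02 N ≥ 133.2 − 1.76: N ≥ 21.834. Round up → N = 22.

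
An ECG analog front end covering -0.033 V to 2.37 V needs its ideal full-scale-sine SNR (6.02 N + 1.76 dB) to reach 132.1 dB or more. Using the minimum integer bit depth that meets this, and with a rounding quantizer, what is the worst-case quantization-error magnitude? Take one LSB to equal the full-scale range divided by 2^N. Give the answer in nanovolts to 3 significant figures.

Range = 2.37 − (-0.033) = 2.403 V.
Solving 6.02 N ≥ 132.1 − 1.76: N ≥ 21.651. Round up → N = 22.
Step size = 2.403/4194304 V = 0.57292 µV.
Max error for round-to-nearest is LSB/2 = 286 nV.

286 nV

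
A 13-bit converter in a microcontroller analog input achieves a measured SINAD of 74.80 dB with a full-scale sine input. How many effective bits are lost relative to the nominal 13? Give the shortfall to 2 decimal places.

0.87 bits

ENOB = (SINAD − 1.76)/6.02 = (74.80 − 1.76)/6.02 = 12.1329 bits.
Shortfall = 13 − 12.1329 = 0.8671 bits.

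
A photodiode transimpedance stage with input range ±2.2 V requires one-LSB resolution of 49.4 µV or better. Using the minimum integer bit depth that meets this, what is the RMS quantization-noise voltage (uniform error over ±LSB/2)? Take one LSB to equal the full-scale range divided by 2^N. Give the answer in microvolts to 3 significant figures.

9.69 µV

The full-scale span is 2.2 − (-2.2) = 4.4 V.
Required number of levels: 4.4/49.4 µV = 89069; smallest N with 2^N ≥ that is 17.
Step size = 4.4/131072 V = 33.569 µV.
V_rms = LSB/√12 = 9.69 µV.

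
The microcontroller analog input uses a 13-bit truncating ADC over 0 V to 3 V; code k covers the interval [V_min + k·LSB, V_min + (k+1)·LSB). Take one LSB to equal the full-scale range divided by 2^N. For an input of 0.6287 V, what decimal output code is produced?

V_FS = 3 V. LSB = 3 V / 2^13 ≈ 366.2 µV.
V_in − V_min = 0.6287 − (0) = 0.6287 V.
Divide by LSB: 0.6287 × 8192/3 = 1716.7701.
Truncating gives code 1716.

1716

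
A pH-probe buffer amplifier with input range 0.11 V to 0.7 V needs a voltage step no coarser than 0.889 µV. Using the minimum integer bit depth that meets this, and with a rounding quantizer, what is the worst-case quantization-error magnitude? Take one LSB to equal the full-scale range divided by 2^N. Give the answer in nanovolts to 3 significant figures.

Range = 0.7 − (0.11) = 0.59 V.
Levels needed ≥ 0.59/0.889 µV = 663700. 2^20 = 1048576 suffices, so N_min = 20.
LSB = 0.59 V / 2^20 = 0.56267 µV.
Max error for round-to-nearest is LSB/2 = 281 nV.

281 nV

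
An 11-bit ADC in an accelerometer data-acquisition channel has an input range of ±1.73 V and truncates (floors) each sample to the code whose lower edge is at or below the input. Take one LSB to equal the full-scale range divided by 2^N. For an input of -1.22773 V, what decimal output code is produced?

Range = 1.73 − (-1.73) = 3.46 V. LSB = 3.46 V / 2^11 ≈ 1.689 mV.
(V_in − V_min) × 2^11/range = (-1.22773 − (-1.73)) × 2048/3.46 = 297.297.
Floor → code = 297.

297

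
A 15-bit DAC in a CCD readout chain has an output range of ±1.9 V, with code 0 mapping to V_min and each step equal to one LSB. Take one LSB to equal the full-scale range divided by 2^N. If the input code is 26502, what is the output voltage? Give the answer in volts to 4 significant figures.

Span: 1.9 V − (-1.9 V) = 3.8 V. LSB = 3.8 V / 2^15.
V_out = -1.9 + 26502 × (3.8/32768) V
      = -1.9 V + 3.07335 V = 1.17335 V.

1.173 V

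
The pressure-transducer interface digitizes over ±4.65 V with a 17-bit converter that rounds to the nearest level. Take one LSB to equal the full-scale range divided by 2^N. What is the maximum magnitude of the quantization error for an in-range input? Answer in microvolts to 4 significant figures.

35.48 µV

Span: 4.65 V − (-4.65 V) = 9.3 V.
LSB = 9.3 V ÷ 2^17 = 9.3/131072 V = 70.9534 µV.
Worst-case error for round-to-nearest is half an LSB: 35.48 µV.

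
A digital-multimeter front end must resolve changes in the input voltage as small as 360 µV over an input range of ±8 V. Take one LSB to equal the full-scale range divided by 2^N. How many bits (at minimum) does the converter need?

The full-scale span is 8 − (-8) = 16 V.
Need 2^N ≥ 16 V / 360 µV = 44440 → N_min = 16.

16 bits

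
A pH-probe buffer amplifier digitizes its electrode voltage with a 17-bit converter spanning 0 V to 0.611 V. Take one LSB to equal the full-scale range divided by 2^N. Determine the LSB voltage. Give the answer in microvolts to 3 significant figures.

4.66 µV

V_FS = 0.611 V.
Number of codes = 2^17 = 131072.
One LSB is 0.611 V / 131072 = 4.66 µV.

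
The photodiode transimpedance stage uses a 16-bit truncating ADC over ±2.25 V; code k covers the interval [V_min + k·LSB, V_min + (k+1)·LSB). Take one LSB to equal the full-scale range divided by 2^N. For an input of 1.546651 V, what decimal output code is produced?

55292

Full-scale range = 2.25 V − (-2.25 V) = 4.5 V. LSB = 4.5 V / 2^16 ≈ 68.66 µV.
V_in − V_min = 1.546651 − (-2.25) = 3.796651 V.
Divide by LSB: 3.796651 × 65536/4.5 = 55292.7378.
Truncating gives code 55292.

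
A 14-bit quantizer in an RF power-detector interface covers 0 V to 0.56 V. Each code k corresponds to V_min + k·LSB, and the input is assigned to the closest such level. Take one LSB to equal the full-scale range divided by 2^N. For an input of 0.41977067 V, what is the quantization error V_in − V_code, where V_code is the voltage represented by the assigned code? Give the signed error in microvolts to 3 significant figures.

+9.93 µV

Range is 0.56 V. LSB = 0.56 V / 2^14 ≈ 34.18 µV.
(V_in − V_min)/LSB = (0.41977067 − (0)) × 16384/0.56 = 12281.2905 → nearest code k = 12281.
V_code = 0 + (12281/16384) × 0.56 = 0.41976074219 V.
e = 0.41977067 − (0.41976074219) = +9.93 µV.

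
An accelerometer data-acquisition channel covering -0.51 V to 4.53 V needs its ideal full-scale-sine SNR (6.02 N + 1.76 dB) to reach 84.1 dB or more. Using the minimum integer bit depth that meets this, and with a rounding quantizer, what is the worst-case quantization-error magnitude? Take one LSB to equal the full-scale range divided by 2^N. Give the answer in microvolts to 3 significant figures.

154 µV

The full-scale span is 4.53 − (-0.51) = 5.04 V.
Solving 6.02 N ≥ 84.1 − 1.76: N ≥ 13.678. Round up → N = 14.
LSB = 5.04 V ÷ 2^14 = 5.04/16384 V = 307.62 µV.
|e|_max = LSB/2 = 154 µV.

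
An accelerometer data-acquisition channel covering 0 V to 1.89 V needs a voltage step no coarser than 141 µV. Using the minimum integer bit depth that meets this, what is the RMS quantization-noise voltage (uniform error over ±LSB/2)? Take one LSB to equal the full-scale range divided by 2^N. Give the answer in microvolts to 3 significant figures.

33.3 µV

Span = 1.89 V.
Required number of levels: 1.89/141 µV = 13404; smallest N with 2^N ≥ that is 14.
One LSB is 1.89 V / 16384 = 115.36 µV.
RMS noise = LSB/√12 = 33.3 µV.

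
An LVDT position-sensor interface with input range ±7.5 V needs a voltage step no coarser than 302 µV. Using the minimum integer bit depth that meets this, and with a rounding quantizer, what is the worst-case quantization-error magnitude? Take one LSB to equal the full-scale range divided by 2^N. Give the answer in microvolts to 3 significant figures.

Span: 7.5 V − (-7.5 V) = 15 V.
Required number of levels: 15/302 µV = 49669; smallest N with 2^N ≥ that is 16.
LSB = 15 V ÷ 2^16 = 15/65536 V = 228.88 µV.
Half an LSB is 114 µV.

114 µV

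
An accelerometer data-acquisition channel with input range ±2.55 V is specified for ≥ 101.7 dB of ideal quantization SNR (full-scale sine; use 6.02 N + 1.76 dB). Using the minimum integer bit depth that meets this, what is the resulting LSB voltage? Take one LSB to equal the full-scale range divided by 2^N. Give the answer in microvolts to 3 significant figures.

Full-scale range = 2.55 V − (-2.55 V) = 5.1 V.
Solving 6.02 N ≥ 101.7 − 1.76: N ≥ 16.601. Round up → N = 17.
One LSB is 5.1 V / 131072 = 38.9 µV.

38.9 µV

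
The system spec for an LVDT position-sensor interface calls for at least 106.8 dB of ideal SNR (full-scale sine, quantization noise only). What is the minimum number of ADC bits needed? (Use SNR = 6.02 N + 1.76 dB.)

18 bits

6.02 N + 1.76 ≥ 106.8 gives N ≥ 17.449, so the minimum integer is 18.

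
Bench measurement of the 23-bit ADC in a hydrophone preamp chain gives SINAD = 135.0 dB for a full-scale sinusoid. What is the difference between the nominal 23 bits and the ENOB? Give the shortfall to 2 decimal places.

0.87 bits

Effective bits = (135.0 − 1.76)/6.02 = 22.1329.
Lost resolution: 23 − 22.1329 = 0.8671 bits.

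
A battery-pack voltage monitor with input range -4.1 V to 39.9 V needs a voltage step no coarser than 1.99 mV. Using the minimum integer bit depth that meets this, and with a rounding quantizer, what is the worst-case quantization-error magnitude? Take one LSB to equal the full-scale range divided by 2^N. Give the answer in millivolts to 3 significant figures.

0.671 mV

The full-scale span is 39.9 − (-4.1) = 44 V.
Required number of levels: 44/1.99 mV = 22111; smallest N with 2^N ≥ that is 15.
One LSB is 44 V / 32768 = 1.3428 mV.
Max error for round-to-nearest is LSB/2 = 0.671 mV.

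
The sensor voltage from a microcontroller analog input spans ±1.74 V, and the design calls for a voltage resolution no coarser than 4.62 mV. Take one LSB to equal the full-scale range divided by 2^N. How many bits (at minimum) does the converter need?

The full-scale span is 1.74 − (-1.74) = 3.48 V.
Required number of levels: 3.48/4.62 mV = 753.25; smallest N with 2^N ≥ that is 10.

10 bits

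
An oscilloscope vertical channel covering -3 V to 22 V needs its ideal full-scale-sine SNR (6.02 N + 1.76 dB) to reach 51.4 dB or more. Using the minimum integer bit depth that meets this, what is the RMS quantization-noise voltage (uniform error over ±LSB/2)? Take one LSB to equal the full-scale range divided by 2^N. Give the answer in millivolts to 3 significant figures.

14.1 mV

The full-scale span is 22 − (-3) = 25 V.
Required N = ⌈(51.4 − 1.76)/6.02⌉ = ⌈8.246⌉ = 9.
One LSB is 25 V / 512 = 48.828 mV.
RMS noise = LSB/√12 = 14.1 mV.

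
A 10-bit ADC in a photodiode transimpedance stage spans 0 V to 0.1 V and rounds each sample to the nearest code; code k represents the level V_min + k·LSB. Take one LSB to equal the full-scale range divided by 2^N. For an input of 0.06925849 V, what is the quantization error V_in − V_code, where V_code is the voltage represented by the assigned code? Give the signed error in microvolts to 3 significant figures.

+20.2 µV

Full-scale range = 0.1 V. LSB = 0.1 V / 2^10 ≈ 97.66 µV.
(V_in − V_min)/LSB = (0.06925849 − (0)) × 1024/0.1 = 709.2069 → nearest code k = 709.
Reconstructed level: 0 + 709 × 0.1/1024 V = 0.06923828125 V.
V_in − V_code = 0.06925849 − (0.06923828125) = +20.2 µV.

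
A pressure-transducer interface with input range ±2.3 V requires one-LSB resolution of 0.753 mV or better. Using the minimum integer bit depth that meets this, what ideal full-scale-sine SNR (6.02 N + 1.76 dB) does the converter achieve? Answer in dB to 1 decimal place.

Span: 2.3 V − (-2.3 V) = 4.6 V.
Need 2^N ≥ 4.6 V / 0.753 mV = 6109 → N_min = 13.
6.02(13) + 1.76 = 80.02 dB.

80.0 dB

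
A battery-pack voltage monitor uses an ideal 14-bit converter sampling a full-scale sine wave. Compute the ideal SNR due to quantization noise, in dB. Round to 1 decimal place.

SNR = 6.02·14 + 1.76 = 86.04 dB.

86.0 dB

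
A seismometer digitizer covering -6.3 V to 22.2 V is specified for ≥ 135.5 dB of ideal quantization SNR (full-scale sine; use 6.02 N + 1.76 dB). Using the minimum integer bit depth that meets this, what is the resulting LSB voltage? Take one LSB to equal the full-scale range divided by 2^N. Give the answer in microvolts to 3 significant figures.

Range = 22.2 − (-6.3) = 28.5 V.
N ≥ (135.5 − 1.76)/6.02 = 22.216 → N_min = 23.
Step size = 28.5/8388608 V = 3.40 µV.

3.40 µV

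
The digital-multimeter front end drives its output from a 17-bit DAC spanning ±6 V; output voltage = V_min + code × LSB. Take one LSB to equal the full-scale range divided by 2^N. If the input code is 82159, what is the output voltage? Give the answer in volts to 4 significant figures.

Span: 6 V − (-6 V) = 12 V. LSB = 12 V / 2^17.
V_out = -6 + 82159 × (12/131072) V
      = -6 + 7.52188 = 1.52188 V.

1.522 V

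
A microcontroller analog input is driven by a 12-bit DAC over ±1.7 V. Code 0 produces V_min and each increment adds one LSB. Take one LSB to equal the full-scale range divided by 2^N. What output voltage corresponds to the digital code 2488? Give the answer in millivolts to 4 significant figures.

Range = 1.7 − (-1.7) = 3.4 V. LSB = 3.4 V / 2^12.
V_out = V_min + code × LSB = -1.7 V + 2488 × 3.4 V / 4096
      = -1.7 + 2.06523 = 0.365234 V.

365.2 mV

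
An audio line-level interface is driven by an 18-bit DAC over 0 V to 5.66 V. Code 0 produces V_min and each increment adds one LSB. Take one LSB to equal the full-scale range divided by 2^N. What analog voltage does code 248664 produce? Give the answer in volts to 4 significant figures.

Span = 5.66 V. LSB = 5.66 V / 2^18.
V_out = V_min + code × LSB = 0 V + 248664 × 5.66 V / 262144
      = 0 + 5.36895 = 5.36895 V.

5.369 V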